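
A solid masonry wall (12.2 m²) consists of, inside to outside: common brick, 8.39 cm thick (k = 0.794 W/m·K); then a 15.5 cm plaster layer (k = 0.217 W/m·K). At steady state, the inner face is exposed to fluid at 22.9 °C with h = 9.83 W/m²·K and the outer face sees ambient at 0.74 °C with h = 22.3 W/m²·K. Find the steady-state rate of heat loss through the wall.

Q = 280 W

Series thermal resistances, inner to outer:
  R_conv,in = 1/(hA) = 1/(9.83·12.2) = 0.008338 K/W
  R_common brick = L/(kA) = 0.0839/(0.794·12.2) = 0.008661 K/W
  R_plaster = L/(kA) = 0.155/(0.217·12.2) = 0.05855 K/W
  R_conv,out = 1/(hA) = 1/(22.3·12.2) = 0.003676 K/W
ΣR = 0.008338 + 0.008661 + 0.05855 + 0.003676 = 0.07923 K/W
Q = ΔT/ΣR = (22.9 °C − 0.74 °C)/0.07923 = 280 W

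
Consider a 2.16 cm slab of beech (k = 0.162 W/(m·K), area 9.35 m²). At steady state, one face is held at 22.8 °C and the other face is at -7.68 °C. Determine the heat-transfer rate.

Q = 2140 W

Q = kA·ΔT/L = 0.162 × 9.35 × |22.8 °C − -7.68 °C| / 0.0216 = 2140 W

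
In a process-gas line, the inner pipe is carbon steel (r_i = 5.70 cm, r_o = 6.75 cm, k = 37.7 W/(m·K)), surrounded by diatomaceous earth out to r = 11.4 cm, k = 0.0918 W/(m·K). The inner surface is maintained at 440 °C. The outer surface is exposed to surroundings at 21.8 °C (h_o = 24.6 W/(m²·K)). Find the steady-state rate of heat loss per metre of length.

Q' = 433 W/m

Treat each layer as a resistance in series:
  R'_carbon steel = ln(0.0675/0.0570)/(2πk) = 0.1691/(2π·37.7) = 7.138×10^-4 m·K/W
  R'_diatomaceous earth = ln(0.114/0.0675)/(2πk) = 0.5241/(2π·0.0918) = 0.9086 m·K/W
  R'_conv,out = 1/(2πr h) = 1/(2π·0.114·24.6) = 0.05675 m·K/W
ΣR = 7.138×10^-4 + 0.9086 + 0.05675 = 0.9661 m·K/W
Q' = ΔT/ΣR = (440 °C − 21.8 °C)/0.9661 = 433 W/m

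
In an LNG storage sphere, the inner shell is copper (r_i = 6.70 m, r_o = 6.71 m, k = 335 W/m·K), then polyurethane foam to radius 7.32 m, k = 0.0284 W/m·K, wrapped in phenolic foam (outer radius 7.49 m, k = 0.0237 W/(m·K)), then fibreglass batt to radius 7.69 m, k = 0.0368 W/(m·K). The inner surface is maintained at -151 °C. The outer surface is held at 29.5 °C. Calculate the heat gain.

Treat each layer as a resistance in series:
  R_copper = (1/6.70 − 1/6.71)/(4πk) = 2.224×10^-4/(4π·335) = 5.284×10^-8 K/W
  R_polyurethane foam = (1/6.71 − 1/7.32)/(4πk) = 0.01242/(4π·0.0284) = 0.03480 K/W
  R_phenolic foam = (1/7.32 − 1/7.49)/(4πk) = 0.003101/(4π·0.0237) = 0.01041 K/W
  R_fibreglass batt = (1/7.49 − 1/7.69)/(4πk) = 0.003472/(4π·0.0368) = 0.007509 K/W
ΣR = 5.284×10^-8 + 0.03480 + 0.01041 + 0.007509 = 0.05272 K/W
Q = ΔT/ΣR = (-151 °C − 29.5 °C)/0.05272 = -3420 W
(Negative Q ⇒ heat flows inward; heat gain = 3420 W.)

Q = 3.42 kW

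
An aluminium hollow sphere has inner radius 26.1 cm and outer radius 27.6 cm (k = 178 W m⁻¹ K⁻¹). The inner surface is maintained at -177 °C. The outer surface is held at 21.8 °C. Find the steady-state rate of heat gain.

Q = 2.14×10^6 W

Q = 4πk·ΔT/(1/r₁ − 1/r₂) = 4π × 178 × 198.8 / (1/0.261 − 1/0.276) = 2.14×10^6 W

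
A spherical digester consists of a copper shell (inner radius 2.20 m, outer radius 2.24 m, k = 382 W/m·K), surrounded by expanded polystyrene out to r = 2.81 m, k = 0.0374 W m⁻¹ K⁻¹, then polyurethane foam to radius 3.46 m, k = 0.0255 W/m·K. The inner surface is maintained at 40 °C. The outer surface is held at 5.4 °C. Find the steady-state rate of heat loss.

Q = 86.2 W

Treat each layer as a resistance in series:
  R_copper = (1/2.20 − 1/2.24)/(4πk) = 0.008117/(4π·382) = 1.691×10^-6 K/W
  R_expanded polystyrene = (1/2.24 − 1/2.81)/(4πk) = 0.09056/(4π·0.0374) = 0.1927 K/W
  R_polyurethane foam = (1/2.81 − 1/3.46)/(4πk) = 0.06685/(4π·0.0255) = 0.2086 K/W
ΣR = 1.691×10^-6 + 0.1927 + 0.2086 = 0.4013 K/W
Q = ΔT/ΣR = (40 °C − 5.4 °C)/0.4013 = 86.2 W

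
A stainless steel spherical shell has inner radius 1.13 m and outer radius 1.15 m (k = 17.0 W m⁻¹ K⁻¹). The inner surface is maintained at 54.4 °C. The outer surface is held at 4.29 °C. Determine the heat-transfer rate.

Q = 696 kW

Q = 4πk·ΔT/(1/r₁ − 1/r₂) = 4π × 17.0 × 50.11 / (1/1.13 − 1/1.15) = 6.96×10^5 W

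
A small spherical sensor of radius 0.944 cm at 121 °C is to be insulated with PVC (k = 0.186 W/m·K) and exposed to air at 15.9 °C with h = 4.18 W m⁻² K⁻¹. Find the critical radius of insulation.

r_cr = 8.90 cm

For a sphere, r_cr = 2k_ins/h = 2·0.186/4.18 = 0.0890 m = 8.90 cm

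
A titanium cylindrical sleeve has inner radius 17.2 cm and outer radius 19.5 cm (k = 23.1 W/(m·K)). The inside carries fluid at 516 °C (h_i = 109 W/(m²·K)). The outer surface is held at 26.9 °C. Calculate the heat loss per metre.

Series thermal resistances, inner to outer:
  R'_conv,in = 1/(2πr h) = 1/(2π·0.172·109) = 0.008489 m·K/W
  R'_titanium = ln(0.195/0.172)/(2πk) = 0.1255/(2π·23.1) = 8.647×10^-4 m·K/W
ΣR = 0.008489 + 8.647×10^-4 = 0.009354 m·K/W
Q' = ΔT/ΣR = (516 °C − 26.9 °C)/0.009354 = 52300 W/m

Q' = 52.3 kW/m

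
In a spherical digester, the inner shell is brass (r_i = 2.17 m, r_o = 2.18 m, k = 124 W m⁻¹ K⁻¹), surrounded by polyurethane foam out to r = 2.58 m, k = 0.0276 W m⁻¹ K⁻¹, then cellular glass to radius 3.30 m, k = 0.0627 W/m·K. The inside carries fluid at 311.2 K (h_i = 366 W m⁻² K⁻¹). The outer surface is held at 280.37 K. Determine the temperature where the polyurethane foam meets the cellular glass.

T = 291.0 K

Treat each layer as a resistance in series:
  R_conv,in = 1/(4πr²h) = 1/(4π·2.17²·366) = 4.617×10^-5 K/W
  R_brass = (1/2.17 − 1/2.18)/(4πk) = 0.002114/(4π·124) = 1.357×10^-6 K/W
  R_polyurethane foam = (1/2.18 − 1/2.58)/(4πk) = 0.07112/(4π·0.0276) = 0.2051 K/W
  R_cellular glass = (1/2.58 − 1/3.30)/(4πk) = 0.08457/(4π·0.0627) = 0.1073 K/W
ΣR = 4.617×10^-5 + 1.357×10^-6 + 0.2051 + 0.1073 = 0.3124 K/W
Q = ΔT/ΣR = (311.2 K − 280.37 K)/0.3124 = 98.69 W
From the inner boundary to the polyurethane foam/cellular glass interface, ΣR_partial = 0.2051 K/W.
T_interface = T_in − Q·ΣR_partial = 311.2 K − (98.69)(0.2051) = 291.0 K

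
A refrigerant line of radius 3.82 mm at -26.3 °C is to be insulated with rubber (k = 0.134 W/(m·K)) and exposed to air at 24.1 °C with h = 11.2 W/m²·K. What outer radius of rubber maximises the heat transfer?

r_cr = 1.20 cm

For a cylinder, r_cr = k_ins/h = 0.134/11.2 = 0.0120 m = 1.20 cm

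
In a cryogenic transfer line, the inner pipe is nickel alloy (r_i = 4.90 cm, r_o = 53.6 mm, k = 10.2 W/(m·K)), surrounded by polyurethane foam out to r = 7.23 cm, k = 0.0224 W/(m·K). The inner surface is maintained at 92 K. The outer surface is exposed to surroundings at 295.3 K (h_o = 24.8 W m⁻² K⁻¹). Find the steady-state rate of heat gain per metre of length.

Treat each layer as a resistance in series:
  R'_nickel alloy = ln(0.0536/0.0490)/(2πk) = 0.08973/(2π·10.2) = 0.001400 m·K/W
  R'_polyurethane foam = ln(0.0723/0.0536)/(2πk) = 0.2993/(2π·0.0224) = 2.126 m·K/W
  R'_conv,out = 1/(2πr h) = 1/(2π·0.0723·24.8) = 0.08876 m·K/W
ΣR = 0.001400 + 2.126 + 0.08876 = 2.216 m·K/W
Q' = ΔT/ΣR = (92 K − 295.3 K)/2.216 = -91.7 W/m
(Negative Q' ⇒ heat flows inward; heat gain = 91.7 W/m.)

Q' = 91.7 W/m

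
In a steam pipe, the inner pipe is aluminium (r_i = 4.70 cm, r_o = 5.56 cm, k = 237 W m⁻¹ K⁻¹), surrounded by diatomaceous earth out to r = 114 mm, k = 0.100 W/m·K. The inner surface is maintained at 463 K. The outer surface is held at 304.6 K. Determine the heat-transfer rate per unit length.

Resistance network (inner→outer):
  R'_aluminium = ln(0.0556/0.0470)/(2πk) = 0.1680/(2π·237) = 1.128×10^-4 m·K/W
  R'_diatomaceous earth = ln(0.114/0.0556)/(2πk) = 0.7180/(2π·0.100) = 1.143 m·K/W
ΣR = 1.128×10^-4 + 1.143 = 1.143 m·K/W
Q' = ΔT/ΣR = (463 K − 304.6 K)/1.143 = 139 W/m

Q' = 139 W/m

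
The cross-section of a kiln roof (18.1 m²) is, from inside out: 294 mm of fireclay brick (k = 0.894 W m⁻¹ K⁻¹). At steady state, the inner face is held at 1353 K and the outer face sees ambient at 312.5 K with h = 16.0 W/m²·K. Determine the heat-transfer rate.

Series thermal resistances, inner to outer:
  R_fireclay brick = L/(kA) = 0.294/(0.894·18.1) = 0.01817 K/W
  R_conv,out = 1/(hA) = 1/(16.0·18.1) = 0.003453 K/W
ΣR = 0.01817 + 0.003453 = 0.02162 K/W
Q = ΔT/ΣR = (1353 K − 312.5 K)/0.02162 = 48100 W

Q = 48100 W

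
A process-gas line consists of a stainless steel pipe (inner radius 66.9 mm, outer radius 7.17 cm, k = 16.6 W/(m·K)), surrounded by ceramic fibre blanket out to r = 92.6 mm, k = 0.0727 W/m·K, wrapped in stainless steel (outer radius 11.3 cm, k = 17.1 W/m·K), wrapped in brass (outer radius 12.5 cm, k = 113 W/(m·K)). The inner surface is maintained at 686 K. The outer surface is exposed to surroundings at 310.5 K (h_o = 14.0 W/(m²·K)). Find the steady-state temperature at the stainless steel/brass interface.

Resistance network (inner→outer):
  R'_stainless steel = ln(0.0717/0.0669)/(2πk) = 0.06929/(2π·16.6) = 6.643×10^-4 m·K/W
  R'_ceramic fibre blanket = ln(0.0926/0.0717)/(2πk) = 0.2558/(2π·0.0727) = 0.5600 m·K/W
  R'_stainless steel = ln(0.113/0.0926)/(2πk) = 0.1991/(2π·17.1) = 0.001853 m·K/W
  R'_brass = ln(0.125/0.113)/(2πk) = 0.1009/(2π·113) = 1.421×10^-4 m·K/W
  R'_conv,out = 1/(2πr h) = 1/(2π·0.125·14.0) = 0.09095 m·K/W
ΣR = 6.643×10^-4 + 0.5600 + 0.001853 + 1.421×10^-4 + 0.09095 = 0.6536 m·K/W
Q' = ΔT/ΣR = (686 K − 310.5 K)/0.6536 = 574.5 W/m
From the inner boundary to the stainless steel/brass interface, ΣR_partial = 0.5625 m·K/W.
T_interface = T_in − Q'·ΣR_partial = 686 K − (574.5)(0.5625) = 362.8 K

T = 362.8 K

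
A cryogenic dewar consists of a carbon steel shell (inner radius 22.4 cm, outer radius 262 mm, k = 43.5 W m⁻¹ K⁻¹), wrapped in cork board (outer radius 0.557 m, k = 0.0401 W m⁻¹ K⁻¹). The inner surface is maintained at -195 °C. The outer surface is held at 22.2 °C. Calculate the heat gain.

Q = 54.1 W

Resistance network (inner→outer):
  R_carbon steel = (1/0.224 − 1/0.262)/(4πk) = 0.6475/(4π·43.5) = 0.001185 K/W
  R_cork board = (1/0.262 − 1/0.557)/(4πk) = 2.021/(4π·0.0401) = 4.012 K/W
ΣR = 0.001185 + 4.012 = 4.013 K/W
Q = ΔT/ΣR = (-195 °C − 22.2 °C)/4.013 = -54.1 W
(Negative Q ⇒ heat flows inward; heat gain = 54.1 W.)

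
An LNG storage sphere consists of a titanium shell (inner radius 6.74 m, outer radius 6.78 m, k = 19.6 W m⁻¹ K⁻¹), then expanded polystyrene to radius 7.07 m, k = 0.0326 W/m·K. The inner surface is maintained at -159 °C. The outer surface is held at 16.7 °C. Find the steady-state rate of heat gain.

Series thermal resistances, inner to outer:
  R_titanium = (1/6.74 − 1/6.78)/(4πk) = 8.753×10^-4/(4π·19.6) = 3.554×10^-6 K/W
  R_expanded polystyrene = (1/6.78 − 1/7.07)/(4πk) = 0.006050/(4π·0.0326) = 0.01477 K/W
ΣR = 3.554×10^-6 + 0.01477 = 0.01477 K/W
Q = ΔT/ΣR = (-159 °C − 16.7 °C)/0.01477 = -11900 W
(Negative Q ⇒ heat flows inward; heat gain = 11900 W.)

Q = 11900 W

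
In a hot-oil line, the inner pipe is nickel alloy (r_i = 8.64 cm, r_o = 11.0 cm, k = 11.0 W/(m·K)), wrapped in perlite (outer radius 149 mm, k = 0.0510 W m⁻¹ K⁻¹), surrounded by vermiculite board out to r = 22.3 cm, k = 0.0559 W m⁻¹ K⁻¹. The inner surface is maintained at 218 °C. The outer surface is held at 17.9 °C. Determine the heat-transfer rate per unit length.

Q' = 95.4 W/m

Resistance network (inner→outer):
  R'_nickel alloy = ln(0.110/0.0864)/(2πk) = 0.2415/(2π·11.0) = 0.003494 m·K/W
  R'_perlite = ln(0.149/0.110)/(2πk) = 0.3035/(2π·0.0510) = 0.9470 m·K/W
  R'_vermiculite board = ln(0.223/0.149)/(2πk) = 0.4032/(2π·0.0559) = 1.148 m·K/W
ΣR = 0.003494 + 0.9470 + 1.148 = 2.098 m·K/W
Q' = ΔT/ΣR = (218 °C − 17.9 °C)/2.098 = 95.4 W/m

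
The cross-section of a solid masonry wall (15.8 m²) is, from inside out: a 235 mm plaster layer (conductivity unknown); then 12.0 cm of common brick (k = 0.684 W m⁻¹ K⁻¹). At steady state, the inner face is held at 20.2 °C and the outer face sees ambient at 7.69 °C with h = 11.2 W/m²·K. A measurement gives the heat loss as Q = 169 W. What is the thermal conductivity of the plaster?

ΣR = ΔT/Q = |20.2 − 7.69|/169 = 0.07402 K/W
Known resistances:
  R_common brick = L/(kA) = 0.120/(0.684·15.8) = 0.01110 K/W
  R_conv,out = 1/(hA) = 1/(11.2·15.8) = 0.005651 K/W
R_plaster = ΣR − ΣR_known = 0.07402 − 0.01675 = 0.05727 K/W
L/(kA) = 0.05727 ⇒ k = 0.235/(0.05727·15.8) = 0.260 W/m·K

k = 0.260 W/m·K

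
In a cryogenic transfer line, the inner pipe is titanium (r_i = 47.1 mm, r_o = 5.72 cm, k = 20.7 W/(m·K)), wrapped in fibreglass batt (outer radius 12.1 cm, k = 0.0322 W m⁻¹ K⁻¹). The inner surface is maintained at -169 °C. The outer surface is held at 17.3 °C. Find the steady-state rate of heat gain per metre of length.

Treat each layer as a resistance in series:
  R'_titanium = ln(0.0572/0.0471)/(2πk) = 0.1943/(2π·20.7) = 0.001494 m·K/W
  R'_fibreglass batt = ln(0.121/0.0572)/(2πk) = 0.7492/(2π·0.0322) = 3.703 m·K/W
ΣR = 0.001494 + 3.703 = 3.704 m·K/W
Q' = ΔT/ΣR = (-169 °C − 17.3 °C)/3.704 = -50.3 W/m
(Negative Q' ⇒ heat flows inward; heat gain = 50.3 W/m.)

Q' = 50.3 W/m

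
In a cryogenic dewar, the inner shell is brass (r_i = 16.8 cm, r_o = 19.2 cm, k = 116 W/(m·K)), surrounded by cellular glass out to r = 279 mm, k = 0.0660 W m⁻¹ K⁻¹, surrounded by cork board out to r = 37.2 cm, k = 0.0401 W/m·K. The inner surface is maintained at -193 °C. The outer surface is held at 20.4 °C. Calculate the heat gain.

Treat each layer as a resistance in series:
  R_brass = (1/0.168 − 1/0.192)/(4πk) = 0.7440/(4π·116) = 5.104×10^-4 K/W
  R_cellular glass = (1/0.192 − 1/0.279)/(4πk) = 1.624/(4π·0.0660) = 1.958 K/W
  R_cork board = (1/0.279 − 1/0.372)/(4πk) = 0.8961/(4π·0.0401) = 1.778 K/W
ΣR = 5.104×10^-4 + 1.958 + 1.778 = 3.737 K/W
Q = ΔT/ΣR = (-193 °C − 20.4 °C)/3.737 = -57.1 W
(Negative Q ⇒ heat flows inward; heat gain = 57.1 W.)

Q = 57.1 W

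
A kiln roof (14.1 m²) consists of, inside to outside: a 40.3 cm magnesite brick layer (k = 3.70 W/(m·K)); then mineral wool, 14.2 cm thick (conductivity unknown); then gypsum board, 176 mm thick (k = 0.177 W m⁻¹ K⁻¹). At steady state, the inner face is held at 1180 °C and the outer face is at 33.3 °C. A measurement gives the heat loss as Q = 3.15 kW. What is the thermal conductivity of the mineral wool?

ΣR = ΔT/Q = |1180 − 33.3|/3150 = 0.3640 K/W
Known resistances:
  R_magnesite brick = L/(kA) = 0.403/(3.70·14.1) = 0.007725 K/W
  R_gypsum board = L/(kA) = 0.176/(0.177·14.1) = 0.07052 K/W
R_mineral wool = ΣR − ΣR_known = 0.3640 − 0.07824 = 0.2858 K/W
L/(kA) = 0.2858 ⇒ k = 0.142/(0.2858·14.1) = 0.0352 W/m·K

k = 0.0352 W/m·K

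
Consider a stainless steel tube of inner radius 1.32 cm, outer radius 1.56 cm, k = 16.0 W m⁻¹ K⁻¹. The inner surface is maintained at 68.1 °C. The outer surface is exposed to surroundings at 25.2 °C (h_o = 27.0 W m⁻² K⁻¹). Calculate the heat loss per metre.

Q' = 113 W/m

Treat each layer as a resistance in series:
  R'_stainless steel = ln(0.0156/0.0132)/(2πk) = 0.1671/(2π·16.0) = 0.001662 m·K/W
  R'_conv,out = 1/(2πr h) = 1/(2π·0.0156·27.0) = 0.3779 m·K/W
ΣR = 0.001662 + 0.3779 = 0.3796 m·K/W
Q' = ΔT/ΣR = (68.1 °C − 25.2 °C)/0.3796 = 113 W/m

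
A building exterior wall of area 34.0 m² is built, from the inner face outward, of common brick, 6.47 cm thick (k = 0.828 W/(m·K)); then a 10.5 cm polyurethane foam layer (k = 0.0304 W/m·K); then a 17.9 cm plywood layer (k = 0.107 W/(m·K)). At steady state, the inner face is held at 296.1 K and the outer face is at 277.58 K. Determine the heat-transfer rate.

Q = 121 W

Series thermal resistances, inner to outer:
  R_common brick = L/(kA) = 0.0647/(0.828·34.0) = 0.002298 K/W
  R_polyurethane foam = L/(kA) = 0.105/(0.0304·34.0) = 0.1016 K/W
  R_plywood = L/(kA) = 0.179/(0.107·34.0) = 0.04920 K/W
ΣR = 0.002298 + 0.1016 + 0.04920 = 0.1531 K/W
Q = ΔT/ΣR = (296.1 K − 277.58 K)/0.1531 = 121 W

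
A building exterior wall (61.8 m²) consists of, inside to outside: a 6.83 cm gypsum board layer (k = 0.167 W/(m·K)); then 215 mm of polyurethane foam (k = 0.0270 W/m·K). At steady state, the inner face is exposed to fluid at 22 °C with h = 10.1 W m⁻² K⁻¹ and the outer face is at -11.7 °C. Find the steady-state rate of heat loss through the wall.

Q = 246 W

Series thermal resistances, inner to outer:
  R_conv,in = 1/(hA) = 1/(10.1·61.8) = 0.001602 K/W
  R_gypsum board = L/(kA) = 0.0683/(0.167·61.8) = 0.006618 K/W
  R_polyurethane foam = L/(kA) = 0.215/(0.0270·61.8) = 0.1289 K/W
ΣR = 0.001602 + 0.006618 + 0.1289 = 0.1371 K/W
Q = ΔT/ΣR = (22 °C − -11.7 °C)/0.1371 = 246 W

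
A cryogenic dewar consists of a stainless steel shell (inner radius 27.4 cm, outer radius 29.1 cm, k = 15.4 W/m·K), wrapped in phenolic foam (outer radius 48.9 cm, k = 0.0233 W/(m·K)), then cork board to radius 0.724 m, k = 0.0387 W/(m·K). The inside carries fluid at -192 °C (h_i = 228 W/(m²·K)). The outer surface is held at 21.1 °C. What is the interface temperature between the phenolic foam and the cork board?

Treat each layer as a resistance in series:
  R_conv,in = 1/(4πr²h) = 1/(4π·0.274²·228) = 0.004649 K/W
  R_stainless steel = (1/0.274 − 1/0.291)/(4πk) = 0.2132/(4π·15.4) = 0.001102 K/W
  R_phenolic foam = (1/0.291 − 1/0.489)/(4πk) = 1.391/(4π·0.0233) = 4.752 K/W
  R_cork board = (1/0.489 − 1/0.724)/(4πk) = 0.6638/(4π·0.0387) = 1.365 K/W
ΣR = 0.004649 + 0.001102 + 4.752 + 1.365 = 6.123 K/W
Q = ΔT/ΣR = (-192 °C − 21.1 °C)/6.123 = -34.80 W
From the inner boundary to the phenolic foam/cork board interface, ΣR_partial = 4.758 K/W.
T_interface = T_in − Q·ΣR_partial = -192 °C − (-34.80)(4.758) = -26.4 °C

T = -26.4 °C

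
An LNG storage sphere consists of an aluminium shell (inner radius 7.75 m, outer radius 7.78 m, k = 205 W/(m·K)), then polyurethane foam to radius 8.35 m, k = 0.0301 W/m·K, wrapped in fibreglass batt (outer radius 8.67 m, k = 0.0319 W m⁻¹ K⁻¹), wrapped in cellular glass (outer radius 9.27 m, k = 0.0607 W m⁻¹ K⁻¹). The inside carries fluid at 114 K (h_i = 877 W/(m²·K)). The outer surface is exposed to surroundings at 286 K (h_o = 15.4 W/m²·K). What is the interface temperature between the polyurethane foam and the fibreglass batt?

Series thermal resistances, inner to outer:
  R_conv,in = 1/(4πr²h) = 1/(4π·7.75²·877) = 1.511×10^-6 K/W
  R_aluminium = (1/7.75 − 1/7.78)/(4πk) = 4.976×10^-4/(4π·205) = 1.931×10^-7 K/W
  R_polyurethane foam = (1/7.78 − 1/8.35)/(4πk) = 0.008774/(4π·0.0301) = 0.02320 K/W
  R_fibreglass batt = (1/8.35 − 1/8.67)/(4πk) = 0.004420/(4π·0.0319) = 0.01103 K/W
  R_cellular glass = (1/8.67 − 1/9.27)/(4πk) = 0.007465/(4π·0.0607) = 0.009787 K/W
  R_conv,out = 1/(4πr²h) = 1/(4π·9.27²·15.4) = 6.013×10^-5 K/W
ΣR = 1.511×10^-6 + 1.931×10^-7 + 0.02320 + 0.01103 + 0.009787 + 6.013×10^-5 = 0.04408 K/W
Q = ΔT/ΣR = (114 K − 286 K)/0.04408 = -3902 W
From the inner boundary to the polyurethane foam/fibreglass batt interface, ΣR_partial = 0.02320 K/W.
T_interface = T_in − Q·ΣR_partial = 114 K − (-3902)(0.02320) = 204.5 K

T = 204.5 K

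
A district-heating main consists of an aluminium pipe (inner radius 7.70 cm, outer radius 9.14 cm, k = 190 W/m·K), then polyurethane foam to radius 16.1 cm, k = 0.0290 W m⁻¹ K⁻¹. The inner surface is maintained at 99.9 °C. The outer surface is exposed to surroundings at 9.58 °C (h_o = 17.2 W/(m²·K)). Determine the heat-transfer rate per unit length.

Q' = 28.5 W/m

Treat each layer as a resistance in series:
  R'_aluminium = ln(0.0914/0.0770)/(2πk) = 0.1714/(2π·190) = 1.436×10^-4 m·K/W
  R'_polyurethane foam = ln(0.161/0.0914)/(2πk) = 0.5662/(2π·0.0290) = 3.107 m·K/W
  R'_conv,out = 1/(2πr h) = 1/(2π·0.161·17.2) = 0.05747 m·K/W
ΣR = 1.436×10^-4 + 3.107 + 0.05747 = 3.165 m·K/W
Q' = ΔT/ΣR = (99.9 °C − 9.58 °C)/3.165 = 28.5 W/m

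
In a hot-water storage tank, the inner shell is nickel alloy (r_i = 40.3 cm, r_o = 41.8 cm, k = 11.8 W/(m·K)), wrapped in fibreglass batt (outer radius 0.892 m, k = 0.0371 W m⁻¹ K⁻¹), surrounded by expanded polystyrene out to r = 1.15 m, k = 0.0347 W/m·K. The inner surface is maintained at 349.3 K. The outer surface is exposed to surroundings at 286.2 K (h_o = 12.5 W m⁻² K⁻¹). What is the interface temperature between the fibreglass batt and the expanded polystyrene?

T = 297.3 K

Resistance network (inner→outer):
  R_nickel alloy = (1/0.403 − 1/0.418)/(4πk) = 0.08905/(4π·11.8) = 6.005×10^-4 K/W
  R_fibreglass batt = (1/0.418 − 1/0.892)/(4πk) = 1.271/(4π·0.0371) = 2.727 K/W
  R_expanded polystyrene = (1/0.892 − 1/1.15)/(4πk) = 0.2515/(4π·0.0347) = 0.5768 K/W
  R_conv,out = 1/(4πr²h) = 1/(4π·1.15²·12.5) = 0.004814 K/W
ΣR = 6.005×10^-4 + 2.727 + 0.5768 + 0.004814 = 3.309 K/W
Q = ΔT/ΣR = (349.3 K − 286.2 K)/3.309 = 19.07 W
From the inner boundary to the fibreglass batt/expanded polystyrene interface, ΣR_partial = 2.728 K/W.
T_interface = T_in − Q·ΣR_partial = 349.3 K − (19.07)(2.728) = 297.3 K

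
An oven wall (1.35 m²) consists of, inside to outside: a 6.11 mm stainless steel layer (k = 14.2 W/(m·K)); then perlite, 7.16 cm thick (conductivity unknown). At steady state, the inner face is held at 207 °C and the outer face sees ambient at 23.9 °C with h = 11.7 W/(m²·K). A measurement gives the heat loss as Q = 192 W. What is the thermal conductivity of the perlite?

k = 0.0596 W/m·K

ΣR = ΔT/Q = |207 − 23.9|/192 = 0.9536 K/W
Known resistances:
  R_stainless steel = L/(kA) = 0.00611/(14.2·1.35) = 3.187×10^-4 K/W
  R_conv,out = 1/(hA) = 1/(11.7·1.35) = 0.06331 K/W
R_perlite = ΣR − ΣR_known = 0.9536 − 0.06363 = 0.8900 K/W
L/(kA) = 0.8900 ⇒ k = 0.0716/(0.8900·1.35) = 0.0596 W/m·K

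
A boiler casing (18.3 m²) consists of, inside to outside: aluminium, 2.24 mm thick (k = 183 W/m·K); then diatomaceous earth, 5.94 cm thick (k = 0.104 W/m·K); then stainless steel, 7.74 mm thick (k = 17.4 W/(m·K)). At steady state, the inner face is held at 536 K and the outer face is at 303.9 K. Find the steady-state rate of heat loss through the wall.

Treat each layer as a resistance in series:
  R_aluminium = L/(kA) = 0.00224/(183·18.3) = 6.689×10^-7 K/W
  R_diatomaceous earth = L/(kA) = 0.0594/(0.104·18.3) = 0.03121 K/W
  R_stainless steel = L/(kA) = 0.00774/(17.4·18.3) = 2.431×10^-5 K/W
ΣR = 6.689×10^-7 + 0.03121 + 2.431×10^-5 = 0.03123 K/W
Q = ΔT/ΣR = (536 K − 303.9 K)/0.03123 = 7430 W

Q = 7.43 kW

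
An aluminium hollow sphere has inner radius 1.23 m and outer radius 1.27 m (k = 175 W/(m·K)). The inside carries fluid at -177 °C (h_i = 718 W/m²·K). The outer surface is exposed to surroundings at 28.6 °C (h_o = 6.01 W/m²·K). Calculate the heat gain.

Series thermal resistances, inner to outer:
  R_conv,in = 1/(4πr²h) = 1/(4π·1.23²·718) = 7.326×10^-5 K/W
  R_aluminium = (1/1.23 − 1/1.27)/(4πk) = 0.02561/(4π·175) = 1.164×10^-5 K/W
  R_conv,out = 1/(4πr²h) = 1/(4π·1.27²·6.01) = 0.008209 K/W
ΣR = 7.326×10^-5 + 1.164×10^-5 + 0.008209 = 0.008294 K/W
Q = ΔT/ΣR = (-177 °C − 28.6 °C)/0.008294 = -24800 W
(Negative Q ⇒ heat flows inward; heat gain = 24800 W.)

Q = 24.8 kW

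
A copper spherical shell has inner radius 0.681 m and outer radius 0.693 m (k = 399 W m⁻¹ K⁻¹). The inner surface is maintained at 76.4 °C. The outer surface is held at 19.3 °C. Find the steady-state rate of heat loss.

Q = 11300 kW

Q = 4πk·ΔT/(1/r₁ − 1/r₂) = 4π × 399 × 57.1 / (1/0.681 − 1/0.693) = 1.13×10^7 W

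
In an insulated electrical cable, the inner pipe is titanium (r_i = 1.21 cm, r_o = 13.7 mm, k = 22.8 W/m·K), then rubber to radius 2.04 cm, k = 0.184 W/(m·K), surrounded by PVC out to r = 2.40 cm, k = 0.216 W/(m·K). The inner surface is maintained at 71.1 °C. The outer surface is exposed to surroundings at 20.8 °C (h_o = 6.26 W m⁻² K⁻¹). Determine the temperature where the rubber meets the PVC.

T = 59.7 °C

Series thermal resistances, inner to outer:
  R'_titanium = ln(0.0137/0.0121)/(2πk) = 0.1242/(2π·22.8) = 8.669×10^-4 m·K/W
  R'_rubber = ln(0.0204/0.0137)/(2πk) = 0.3981/(2π·0.184) = 0.3444 m·K/W
  R'_PVC = ln(0.0240/0.0204)/(2πk) = 0.1625/(2π·0.216) = 0.1197 m·K/W
  R'_conv,out = 1/(2πr h) = 1/(2π·0.0240·6.26) = 1.059 m·K/W
ΣR = 8.669×10^-4 + 0.3444 + 0.1197 + 1.059 = 1.524 m·K/W
Q' = ΔT/ΣR = (71.1 °C − 20.8 °C)/1.524 = 33.01 W/m
From the inner boundary to the rubber/PVC interface, ΣR_partial = 0.3453 m·K/W.
T_interface = T_in − Q'·ΣR_partial = 71.1 °C − (33.01)(0.3453) = 59.7 °C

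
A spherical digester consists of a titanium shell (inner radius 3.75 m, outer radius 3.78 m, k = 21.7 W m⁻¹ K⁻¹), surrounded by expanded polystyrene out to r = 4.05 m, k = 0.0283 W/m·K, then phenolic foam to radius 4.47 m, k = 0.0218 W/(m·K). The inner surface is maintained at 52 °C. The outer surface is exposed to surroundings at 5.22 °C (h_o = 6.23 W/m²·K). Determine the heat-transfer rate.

Q = 347 W

Series thermal resistances, inner to outer:
  R_titanium = (1/3.75 − 1/3.78)/(4πk) = 0.002116/(4π·21.7) = 7.761×10^-6 K/W
  R_expanded polystyrene = (1/3.78 − 1/4.05)/(4πk) = 0.01764/(4π·0.0283) = 0.04959 K/W
  R_phenolic foam = (1/4.05 − 1/4.47)/(4πk) = 0.02320/(4π·0.0218) = 0.08469 K/W
  R_conv,out = 1/(4πr²h) = 1/(4π·4.47²·6.23) = 6.393×10^-4 K/W
ΣR = 7.761×10^-6 + 0.04959 + 0.08469 + 6.393×10^-4 = 0.1349 K/W
Q = ΔT/ΣR = (52 °C − 5.22 °C)/0.1349 = 347 W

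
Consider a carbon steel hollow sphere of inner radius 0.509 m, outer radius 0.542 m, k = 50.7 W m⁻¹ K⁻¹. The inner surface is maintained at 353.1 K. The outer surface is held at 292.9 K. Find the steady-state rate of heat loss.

Q = 4πk·ΔT/(1/r₁ − 1/r₂) = 4π × 50.7 × 60.2 / (1/0.509 − 1/0.542) = 3.21×10^5 W

Q = 321 kW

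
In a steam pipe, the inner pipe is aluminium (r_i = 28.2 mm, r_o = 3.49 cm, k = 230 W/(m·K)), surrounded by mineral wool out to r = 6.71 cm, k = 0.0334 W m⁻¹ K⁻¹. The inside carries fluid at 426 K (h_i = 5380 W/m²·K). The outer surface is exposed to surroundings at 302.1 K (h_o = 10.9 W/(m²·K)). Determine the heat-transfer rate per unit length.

Treat each layer as a resistance in series:
  R'_conv,in = 1/(2πr h) = 1/(2π·0.0282·5380) = 0.001049 m·K/W
  R'_aluminium = ln(0.0349/0.0282)/(2πk) = 0.2132/(2π·230) = 1.475×10^-4 m·K/W
  R'_mineral wool = ln(0.0671/0.0349)/(2πk) = 0.6537/(2π·0.0334) = 3.115 m·K/W
  R'_conv,out = 1/(2πr h) = 1/(2π·0.0671·10.9) = 0.2176 m·K/W
ΣR = 0.001049 + 1.475×10^-4 + 3.115 + 0.2176 = 3.334 m·K/W
Q' = ΔT/ΣR = (426 K − 302.1 K)/3.334 = 37.2 W/m

Q' = 37.2 W/m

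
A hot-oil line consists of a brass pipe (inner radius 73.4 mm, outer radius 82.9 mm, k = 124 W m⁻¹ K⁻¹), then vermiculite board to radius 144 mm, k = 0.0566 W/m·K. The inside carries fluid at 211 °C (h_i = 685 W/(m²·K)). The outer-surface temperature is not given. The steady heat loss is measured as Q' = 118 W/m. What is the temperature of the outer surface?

T_out = 27.4 °C

Series resistances:
  R'_conv,in = 1/(2πr h) = 1/(2π·0.0734·685) = 0.003165 m·K/W
  R'_brass = ln(0.0829/0.0734)/(2πk) = 0.1217/(2π·124) = 1.562×10^-4 m·K/W
  R'_vermiculite board = ln(0.144/0.0829)/(2πk) = 0.5522/(2π·0.0566) = 1.553 m·K/W
ΣR = 1.556 m·K/W
ΔT = Q'·ΣR = 118 × 1.556 = 183.6 K
Heat flows outward, so T_out = T_in − ΔT = 211 − 183.6 = 27.4 °C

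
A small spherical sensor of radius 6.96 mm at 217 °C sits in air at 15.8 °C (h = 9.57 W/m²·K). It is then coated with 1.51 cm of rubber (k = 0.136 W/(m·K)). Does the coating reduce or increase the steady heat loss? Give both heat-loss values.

Critical radius for a sphere: r_cr = 2k/h = 0.0284 m = 2.84 cm.
Outer radius after coating: r₂ = 0.00696 + 0.0151 = 0.02206 m.
Since r₁ < r_cr and r₂ ≤ r_cr, the coating moves toward the maximum at r_cr — heat loss rises.
Bare: R = 1/(4πr₁²h) = 171.7 K/W; Q = 201.2/171.7 = 1.17 W.
Coated: R = R_cond + R_conv = 74.63 K/W; Q = 201.2/74.63 = 2.70 W.

increases: 1.17 → 2.70 W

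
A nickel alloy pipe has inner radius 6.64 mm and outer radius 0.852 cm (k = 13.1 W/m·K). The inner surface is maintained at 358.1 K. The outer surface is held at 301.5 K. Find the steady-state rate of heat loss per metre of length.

Q' = 18.7 kW/m

Q' = 2πk·ΔT/ln(r₂/r₁) = 2π × 13.1 × 56.6 / ln(0.00852/0.00664) = 18700 W/m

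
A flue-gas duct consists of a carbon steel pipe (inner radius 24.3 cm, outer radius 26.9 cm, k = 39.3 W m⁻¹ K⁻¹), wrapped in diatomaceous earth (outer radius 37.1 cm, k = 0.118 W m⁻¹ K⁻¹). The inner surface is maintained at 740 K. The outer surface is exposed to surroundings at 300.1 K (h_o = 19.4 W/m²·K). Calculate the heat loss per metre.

Treat each layer as a resistance in series:
  R'_carbon steel = ln(0.269/0.243)/(2πk) = 0.1016/(2π·39.3) = 4.117×10^-4 m·K/W
  R'_diatomaceous earth = ln(0.371/0.269)/(2πk) = 0.3215/(2π·0.118) = 0.4336 m·K/W
  R'_conv,out = 1/(2πr h) = 1/(2π·0.371·19.4) = 0.02211 m·K/W
ΣR = 4.117×10^-4 + 0.4336 + 0.02211 = 0.4561 m·K/W
Q' = ΔT/ΣR = (740 K − 300.1 K)/0.4561 = 964 W/m

Q' = 964 W/m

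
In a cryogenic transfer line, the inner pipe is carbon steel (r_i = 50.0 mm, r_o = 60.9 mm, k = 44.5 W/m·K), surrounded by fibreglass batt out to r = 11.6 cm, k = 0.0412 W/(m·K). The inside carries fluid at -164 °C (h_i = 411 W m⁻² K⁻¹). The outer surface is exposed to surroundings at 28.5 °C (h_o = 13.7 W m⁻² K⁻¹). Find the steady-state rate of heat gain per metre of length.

Resistance network (inner→outer):
  R'_conv,in = 1/(2πr h) = 1/(2π·0.0500·411) = 0.007745 m·K/W
  R'_carbon steel = ln(0.0609/0.0500)/(2πk) = 0.1972/(2π·44.5) = 7.053×10^-4 m·K/W
  R'_fibreglass batt = ln(0.116/0.0609)/(2πk) = 0.6444/(2π·0.0412) = 2.489 m·K/W
  R'_conv,out = 1/(2πr h) = 1/(2π·0.116·13.7) = 0.1001 m·K/W
ΣR = 0.007745 + 7.053×10^-4 + 2.489 + 0.1001 = 2.598 m·K/W
Q' = ΔT/ΣR = (-164 °C − 28.5 °C)/2.598 = -74.1 W/m
(Negative Q' ⇒ heat flows inward; heat gain = 74.1 W/m.)

Q' = 74.1 W/m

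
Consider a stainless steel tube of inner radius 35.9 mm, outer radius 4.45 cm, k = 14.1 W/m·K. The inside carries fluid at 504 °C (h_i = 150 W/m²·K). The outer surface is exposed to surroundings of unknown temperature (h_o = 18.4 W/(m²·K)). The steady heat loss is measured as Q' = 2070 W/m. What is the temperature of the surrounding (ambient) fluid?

T_out = 35.4 °C

Series resistances:
  R'_conv,in = 1/(2πr h) = 1/(2π·0.0359·150) = 0.02956 m·K/W
  R'_stainless steel = ln(0.0445/0.0359)/(2πk) = 0.2148/(2π·14.1) = 0.002424 m·K/W
  R'_conv,out = 1/(2πr h) = 1/(2π·0.0445·18.4) = 0.1944 m·K/W
ΣR = 0.2264 m·K/W
ΔT = Q'·ΣR = 2070 × 0.2264 = 468.6 K
Heat flows outward, so T_out = T_in − ΔT = 504 − 468.6 = 35.4 °C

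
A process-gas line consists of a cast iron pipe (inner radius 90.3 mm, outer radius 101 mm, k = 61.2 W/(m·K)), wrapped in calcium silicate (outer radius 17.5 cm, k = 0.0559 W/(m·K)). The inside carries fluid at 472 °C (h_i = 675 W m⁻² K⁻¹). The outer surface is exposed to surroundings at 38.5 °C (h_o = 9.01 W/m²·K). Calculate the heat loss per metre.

Q' = 260 W/m

Resistance network (inner→outer):
  R'_conv,in = 1/(2πr h) = 1/(2π·0.0903·675) = 0.002611 m·K/W
  R'_cast iron = ln(0.101/0.0903)/(2πk) = 0.1120/(2π·61.2) = 2.912×10^-4 m·K/W
  R'_calcium silicate = ln(0.175/0.101)/(2πk) = 0.5497/(2π·0.0559) = 1.565 m·K/W
  R'_conv,out = 1/(2πr h) = 1/(2π·0.175·9.01) = 0.1009 m·K/W
ΣR = 0.002611 + 2.912×10^-4 + 1.565 + 0.1009 = 1.669 m·K/W
Q' = ΔT/ΣR = (472 °C − 38.5 °C)/1.669 = 260 W/m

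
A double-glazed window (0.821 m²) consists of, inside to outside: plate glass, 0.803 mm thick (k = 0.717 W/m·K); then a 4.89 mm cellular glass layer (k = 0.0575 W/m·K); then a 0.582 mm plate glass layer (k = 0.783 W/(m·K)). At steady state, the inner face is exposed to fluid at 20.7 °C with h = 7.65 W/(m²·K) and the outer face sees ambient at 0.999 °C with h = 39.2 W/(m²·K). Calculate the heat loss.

Q = 66.5 W

Treat each layer as a resistance in series:
  R_conv,in = 1/(hA) = 1/(7.65·0.821) = 0.1592 K/W
  R_plate glass = L/(kA) = 8.03×10^-4/(0.717·0.821) = 0.001364 K/W
  R_cellular glass = L/(kA) = 0.00489/(0.0575·0.821) = 0.1036 K/W
  R_plate glass = L/(kA) = 5.82×10^-4/(0.783·0.821) = 9.054×10^-4 K/W
  R_conv,out = 1/(hA) = 1/(39.2·0.821) = 0.03107 K/W
ΣR = 0.1592 + 0.001364 + 0.1036 + 9.054×10^-4 + 0.03107 = 0.2961 K/W
Q = ΔT/ΣR = (20.7 °C − 0.999 °C)/0.2961 = 66.5 W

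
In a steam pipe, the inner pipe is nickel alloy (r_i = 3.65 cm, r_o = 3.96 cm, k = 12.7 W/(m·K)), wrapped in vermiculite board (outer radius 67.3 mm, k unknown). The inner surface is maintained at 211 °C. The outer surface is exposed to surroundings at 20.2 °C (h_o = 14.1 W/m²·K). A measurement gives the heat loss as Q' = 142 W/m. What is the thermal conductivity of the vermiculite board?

k = 0.0718 W/m·K

ΣR = ΔT/Q' = |211 − 20.2|/142 = 1.344 m·K/W
Known resistances:
  R'_nickel alloy = ln(0.0396/0.0365)/(2πk) = 0.08152/(2π·12.7) = 0.001022 m·K/W
  R'_conv,out = 1/(2πr h) = 1/(2π·0.0673·14.1) = 0.1677 m·K/W
R_vermiculite board = ΣR − ΣR_known = 1.344 − 0.1687 = 1.175 m·K/W
ln(r₂/r₁)/(2πk) = 1.175 ⇒ k = 0.5303/(2π·1.175) = 0.0718 W/m·K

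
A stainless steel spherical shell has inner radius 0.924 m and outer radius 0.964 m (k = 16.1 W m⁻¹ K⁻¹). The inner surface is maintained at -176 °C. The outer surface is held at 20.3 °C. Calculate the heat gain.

Q = 4πk·ΔT/(1/r₁ − 1/r₂) = 4π × 16.1 × 196.3 / (1/0.924 − 1/0.964) = 8.84×10^5 W

Q = 884 kW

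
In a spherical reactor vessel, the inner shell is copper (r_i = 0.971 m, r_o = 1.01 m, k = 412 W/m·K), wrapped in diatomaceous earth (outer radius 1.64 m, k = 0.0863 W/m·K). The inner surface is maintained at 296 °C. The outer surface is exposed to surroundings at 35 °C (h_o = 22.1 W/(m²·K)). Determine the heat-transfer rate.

Treat each layer as a resistance in series:
  R_copper = (1/0.971 − 1/1.01)/(4πk) = 0.03977/(4π·412) = 7.681×10^-6 K/W
  R_diatomaceous earth = (1/1.01 − 1/1.64)/(4πk) = 0.3803/(4π·0.0863) = 0.3507 K/W
  R_conv,out = 1/(4πr²h) = 1/(4π·1.64²·22.1) = 0.001339 K/W
ΣR = 7.681×10^-6 + 0.3507 + 0.001339 = 0.3520 K/W
Q = ΔT/ΣR = (296 °C − 35 °C)/0.3520 = 741 W

Q = 741 W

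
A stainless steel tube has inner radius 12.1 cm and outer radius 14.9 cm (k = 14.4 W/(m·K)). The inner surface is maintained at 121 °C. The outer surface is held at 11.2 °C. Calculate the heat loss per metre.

Q' = 2πk·ΔT/ln(r₂/r₁) = 2π × 14.4 × 109.8 / ln(0.149/0.121) = 47700 W/m

Q' = 47700 W/m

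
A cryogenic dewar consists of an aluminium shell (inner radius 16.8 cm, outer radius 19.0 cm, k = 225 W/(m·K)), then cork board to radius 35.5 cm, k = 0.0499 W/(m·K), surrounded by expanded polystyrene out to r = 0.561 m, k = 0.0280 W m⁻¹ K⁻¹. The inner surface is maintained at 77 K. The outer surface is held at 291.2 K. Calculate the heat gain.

Q = 31.3 W

Resistance network (inner→outer):
  R_aluminium = (1/0.168 − 1/0.190)/(4πk) = 0.6892/(4π·225) = 2.438×10^-4 K/W
  R_cork board = (1/0.190 − 1/0.355)/(4πk) = 2.446/(4π·0.0499) = 3.901 K/W
  R_expanded polystyrene = (1/0.355 − 1/0.561)/(4πk) = 1.034/(4π·0.0280) = 2.940 K/W
ΣR = 2.438×10^-4 + 3.901 + 2.940 = 6.841 K/W
Q = ΔT/ΣR = (77 K − 291.2 K)/6.841 = -31.3 W
(Negative Q ⇒ heat flows inward; heat gain = 31.3 W.)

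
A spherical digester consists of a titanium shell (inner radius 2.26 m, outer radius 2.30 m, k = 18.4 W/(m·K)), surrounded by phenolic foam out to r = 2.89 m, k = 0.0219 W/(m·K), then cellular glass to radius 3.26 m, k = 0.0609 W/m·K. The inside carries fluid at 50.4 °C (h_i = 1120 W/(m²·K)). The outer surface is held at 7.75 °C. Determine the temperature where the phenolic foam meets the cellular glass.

Resistance network (inner→outer):
  R_conv,in = 1/(4πr²h) = 1/(4π·2.26²·1120) = 1.391×10^-5 K/W
  R_titanium = (1/2.26 − 1/2.30)/(4πk) = 0.007695/(4π·18.4) = 3.328×10^-5 K/W
  R_phenolic foam = (1/2.30 − 1/2.89)/(4πk) = 0.08876/(4π·0.0219) = 0.3225 K/W
  R_cellular glass = (1/2.89 − 1/3.26)/(4πk) = 0.03927/(4π·0.0609) = 0.05132 K/W
ΣR = 1.391×10^-5 + 3.328×10^-5 + 0.3225 + 0.05132 = 0.3739 K/W
Q = ΔT/ΣR = (50.4 °C − 7.75 °C)/0.3739 = 114.1 W
From the inner boundary to the phenolic foam/cellular glass interface, ΣR_partial = 0.3225 K/W.
T_interface = T_in − Q·ΣR_partial = 50.4 °C − (114.1)(0.3225) = 13.6 °C

T = 13.6 °C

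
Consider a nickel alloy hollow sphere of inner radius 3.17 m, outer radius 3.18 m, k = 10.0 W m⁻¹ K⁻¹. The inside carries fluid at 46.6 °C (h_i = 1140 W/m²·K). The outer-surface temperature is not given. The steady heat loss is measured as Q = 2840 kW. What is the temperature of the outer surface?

Series resistances:
  R_conv,in = 1/(4πr²h) = 1/(4π·3.17²·1140) = 6.947×10^-6 K/W
  R_nickel alloy = (1/3.17 − 1/3.18)/(4πk) = 9.920×10^-4/(4π·10.0) = 7.894×10^-6 K/W
ΣR = 1.484×10^-5 K/W
ΔT = Q·ΣR = 2.84×10^6 × 1.484×10^-5 = 42.15 K
Heat flows outward, so T_out = T_in − ΔT = 46.6 − 42.15 = 4.45 °C

T_out = 4.45 °C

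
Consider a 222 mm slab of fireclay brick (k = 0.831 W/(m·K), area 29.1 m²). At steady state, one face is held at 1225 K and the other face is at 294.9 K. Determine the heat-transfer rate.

Q = kA·ΔT/L = 0.831 × 29.1 × |1225 K − 294.9 K| / 0.222 = 1.01×10^5 W

Q = 1.01×10^5 W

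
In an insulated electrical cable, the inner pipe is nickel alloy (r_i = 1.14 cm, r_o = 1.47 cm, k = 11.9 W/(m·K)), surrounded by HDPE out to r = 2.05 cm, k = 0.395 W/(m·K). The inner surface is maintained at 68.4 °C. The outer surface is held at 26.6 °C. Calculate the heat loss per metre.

Treat each layer as a resistance in series:
  R'_nickel alloy = ln(0.0147/0.0114)/(2πk) = 0.2542/(2π·11.9) = 0.003400 m·K/W
  R'_HDPE = ln(0.0205/0.0147)/(2πk) = 0.3326/(2π·0.395) = 0.1340 m·K/W
ΣR = 0.003400 + 0.1340 = 0.1374 m·K/W
Q' = ΔT/ΣR = (68.4 °C − 26.6 °C)/0.1374 = 304 W/m

Q' = 304 W/m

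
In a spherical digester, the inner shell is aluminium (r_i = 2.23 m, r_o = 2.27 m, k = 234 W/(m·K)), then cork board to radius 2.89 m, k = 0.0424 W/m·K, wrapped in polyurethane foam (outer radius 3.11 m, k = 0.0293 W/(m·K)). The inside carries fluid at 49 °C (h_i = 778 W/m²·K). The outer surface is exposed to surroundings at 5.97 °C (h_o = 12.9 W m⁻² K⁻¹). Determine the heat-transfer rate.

Series thermal resistances, inner to outer:
  R_conv,in = 1/(4πr²h) = 1/(4π·2.23²·778) = 2.057×10^-5 K/W
  R_aluminium = (1/2.23 − 1/2.27)/(4πk) = 0.007902/(4π·234) = 2.687×10^-6 K/W
  R_cork board = (1/2.27 − 1/2.89)/(4πk) = 0.09451/(4π·0.0424) = 0.1774 K/W
  R_polyurethane foam = (1/2.89 − 1/3.11)/(4πk) = 0.02448/(4π·0.0293) = 0.06648 K/W
  R_conv,out = 1/(4πr²h) = 1/(4π·3.11²·12.9) = 6.378×10^-4 K/W
ΣR = 2.057×10^-5 + 2.687×10^-6 + 0.1774 + 0.06648 + 6.378×10^-4 = 0.2445 K/W
Q = ΔT/ΣR = (49 °C − 5.97 °C)/0.2445 = 176 W

Q = 176 W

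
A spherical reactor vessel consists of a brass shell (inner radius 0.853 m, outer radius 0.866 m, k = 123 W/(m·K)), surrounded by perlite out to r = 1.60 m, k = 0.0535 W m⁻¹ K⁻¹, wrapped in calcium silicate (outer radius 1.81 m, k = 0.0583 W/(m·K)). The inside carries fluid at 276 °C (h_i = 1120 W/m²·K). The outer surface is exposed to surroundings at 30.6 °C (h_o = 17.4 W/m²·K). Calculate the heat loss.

Q = 276 W

Series thermal resistances, inner to outer:
  R_conv,in = 1/(4πr²h) = 1/(4π·0.853²·1120) = 9.765×10^-5 K/W
  R_brass = (1/0.853 − 1/0.866)/(4πk) = 0.01760/(4π·123) = 1.139×10^-5 K/W
  R_perlite = (1/0.866 − 1/1.60)/(4πk) = 0.5297/(4π·0.0535) = 0.7879 K/W
  R_calcium silicate = (1/1.60 − 1/1.81)/(4πk) = 0.07251/(4π·0.0583) = 0.09898 K/W
  R_conv,out = 1/(4πr²h) = 1/(4π·1.81²·17.4) = 0.001396 K/W
ΣR = 9.765×10^-5 + 1.139×10^-5 + 0.7879 + 0.09898 + 0.001396 = 0.8884 K/W
Q = ΔT/ΣR = (276 °C − 30.6 °C)/0.8884 = 276 W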